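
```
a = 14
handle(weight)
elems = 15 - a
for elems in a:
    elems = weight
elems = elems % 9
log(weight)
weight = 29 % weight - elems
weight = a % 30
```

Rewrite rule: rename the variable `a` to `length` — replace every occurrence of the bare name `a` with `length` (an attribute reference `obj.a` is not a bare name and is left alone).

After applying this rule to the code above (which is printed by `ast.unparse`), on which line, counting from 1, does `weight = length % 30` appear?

9

Transformed code:
length = 14
handle(weight)
elems = 15 - length
for elems in length:
    elems = weight
elems = elems % 9
log(weight)
weight = 29 % weight - elems
weight = length % 30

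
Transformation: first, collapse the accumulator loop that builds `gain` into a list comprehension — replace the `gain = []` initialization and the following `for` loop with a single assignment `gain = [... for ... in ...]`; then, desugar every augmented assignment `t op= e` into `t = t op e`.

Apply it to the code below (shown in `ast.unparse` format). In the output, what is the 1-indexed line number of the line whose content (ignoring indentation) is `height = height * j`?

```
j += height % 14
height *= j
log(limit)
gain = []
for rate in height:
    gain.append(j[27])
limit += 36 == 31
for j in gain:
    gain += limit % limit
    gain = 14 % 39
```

Transformed code:
j = j + height % 14
height = height * j
log(limit)
gain = [j[27] for rate in height]
limit = limit + (36 == 31)
for j in gain:
    gain = gain + limit % limit
    gain = 14 % 39

2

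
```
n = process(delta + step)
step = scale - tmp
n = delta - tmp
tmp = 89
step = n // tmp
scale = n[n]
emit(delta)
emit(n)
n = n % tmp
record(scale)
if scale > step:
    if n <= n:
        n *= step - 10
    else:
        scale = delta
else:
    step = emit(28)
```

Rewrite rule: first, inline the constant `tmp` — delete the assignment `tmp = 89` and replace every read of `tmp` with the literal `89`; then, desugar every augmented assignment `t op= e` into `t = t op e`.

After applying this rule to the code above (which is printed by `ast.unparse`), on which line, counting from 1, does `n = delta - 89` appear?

Transformed code:
n = process(delta + step)
step = scale - 89
n = delta - 89
step = n // 89
scale = n[n]
emit(delta)
emit(n)
n = n % 89
record(scale)
if scale > step:
    if n <= n:
        n = n * (step - 10)
    else:
        scale = delta
else:
    step = emit(28)

3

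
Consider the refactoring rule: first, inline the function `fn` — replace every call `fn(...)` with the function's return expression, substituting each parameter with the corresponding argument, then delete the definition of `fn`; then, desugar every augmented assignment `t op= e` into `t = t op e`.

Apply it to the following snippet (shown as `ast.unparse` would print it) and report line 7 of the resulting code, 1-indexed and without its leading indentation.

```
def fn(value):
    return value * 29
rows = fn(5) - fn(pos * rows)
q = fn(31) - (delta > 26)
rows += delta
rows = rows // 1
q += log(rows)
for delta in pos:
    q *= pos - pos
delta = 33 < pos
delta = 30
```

Transformed code:
rows = 5 * 29 - pos * rows * 29
q = 31 * 29 - (delta > 26)
rows = rows + delta
rows = rows // 1
q = q + log(rows)
for delta in pos:
    q = q * (pos - pos)
delta = 33 < pos
delta = 30

q = q * (pos - pos)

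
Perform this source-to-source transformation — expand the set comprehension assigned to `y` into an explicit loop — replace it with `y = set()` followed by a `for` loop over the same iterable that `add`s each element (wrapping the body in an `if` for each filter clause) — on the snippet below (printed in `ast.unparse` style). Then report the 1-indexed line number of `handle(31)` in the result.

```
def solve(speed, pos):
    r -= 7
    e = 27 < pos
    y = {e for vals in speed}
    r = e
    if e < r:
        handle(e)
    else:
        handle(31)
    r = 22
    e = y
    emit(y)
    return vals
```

Transformed code:
def solve(speed, pos):
    r -= 7
    e = 27 < pos
    y = set()
    for vals in speed:
        y.add(e)
    r = e
    if e < r:
        handle(e)
    else:
        handle(31)
    r = 22
    e = y
    emit(y)
    return vals

11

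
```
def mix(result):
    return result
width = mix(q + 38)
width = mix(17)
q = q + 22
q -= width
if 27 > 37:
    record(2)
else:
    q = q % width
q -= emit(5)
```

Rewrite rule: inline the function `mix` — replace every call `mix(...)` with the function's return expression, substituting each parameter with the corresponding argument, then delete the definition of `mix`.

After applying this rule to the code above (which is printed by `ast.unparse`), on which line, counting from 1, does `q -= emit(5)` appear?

Transformed code:
width = q + 38
width = 17
q = q + 22
q -= width
if 27 > 37:
    record(2)
else:
    q = q % width
q -= emit(5)

9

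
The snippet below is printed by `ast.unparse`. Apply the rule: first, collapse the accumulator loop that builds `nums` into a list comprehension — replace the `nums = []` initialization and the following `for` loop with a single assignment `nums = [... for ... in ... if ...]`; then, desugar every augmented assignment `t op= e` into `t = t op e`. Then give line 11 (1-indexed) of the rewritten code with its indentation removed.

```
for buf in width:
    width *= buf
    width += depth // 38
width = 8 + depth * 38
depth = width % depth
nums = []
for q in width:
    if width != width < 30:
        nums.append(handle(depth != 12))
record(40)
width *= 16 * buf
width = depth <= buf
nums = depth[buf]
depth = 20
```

Transformed code:
for buf in width:
    width = width * buf
    width = width + depth // 38
width = 8 + depth * 38
depth = width % depth
nums = [handle(depth != 12) for q in width if width != width < 30]
record(40)
width = width * (16 * buf)
width = depth <= buf
nums = depth[buf]
depth = 20

depth = 20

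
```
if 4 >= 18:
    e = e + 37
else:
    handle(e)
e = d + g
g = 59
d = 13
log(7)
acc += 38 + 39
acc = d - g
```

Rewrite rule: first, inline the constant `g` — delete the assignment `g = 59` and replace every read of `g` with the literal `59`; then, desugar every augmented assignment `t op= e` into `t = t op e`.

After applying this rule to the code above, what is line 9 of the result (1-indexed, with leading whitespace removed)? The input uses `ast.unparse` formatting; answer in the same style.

acc = d - 59

Transformed code:
if 4 >= 18:
    e = e + 37
else:
    handle(e)
e = d + 59
d = 13
log(7)
acc = acc + (38 + 39)
acc = d - 59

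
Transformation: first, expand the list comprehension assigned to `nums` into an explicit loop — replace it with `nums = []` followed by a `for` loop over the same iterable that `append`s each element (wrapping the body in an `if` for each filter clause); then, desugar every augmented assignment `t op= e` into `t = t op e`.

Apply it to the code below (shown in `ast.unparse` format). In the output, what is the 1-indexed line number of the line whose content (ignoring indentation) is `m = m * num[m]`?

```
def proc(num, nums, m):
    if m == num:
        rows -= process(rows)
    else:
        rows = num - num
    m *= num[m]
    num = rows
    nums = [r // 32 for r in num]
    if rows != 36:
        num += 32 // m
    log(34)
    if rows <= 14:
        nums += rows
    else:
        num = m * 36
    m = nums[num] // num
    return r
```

6

Transformed code:
def proc(num, nums, m):
    if m == num:
        rows = rows - process(rows)
    else:
        rows = num - num
    m = m * num[m]
    num = rows
    nums = []
    for r in num:
        nums.append(r // 32)
    if rows != 36:
        num = num + 32 // m
    log(34)
    if rows <= 14:
        nums = nums + rows
    else:
        num = m * 36
    m = nums[num] // num
    return r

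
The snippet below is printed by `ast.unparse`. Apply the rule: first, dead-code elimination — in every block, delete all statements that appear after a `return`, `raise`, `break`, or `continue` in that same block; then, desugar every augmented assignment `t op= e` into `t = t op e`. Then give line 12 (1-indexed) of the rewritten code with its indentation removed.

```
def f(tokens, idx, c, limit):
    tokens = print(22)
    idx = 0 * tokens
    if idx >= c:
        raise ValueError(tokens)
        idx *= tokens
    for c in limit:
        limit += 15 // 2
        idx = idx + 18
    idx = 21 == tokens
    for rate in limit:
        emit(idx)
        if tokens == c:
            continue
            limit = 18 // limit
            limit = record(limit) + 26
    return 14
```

Transformed code:
def f(tokens, idx, c, limit):
    tokens = print(22)
    idx = 0 * tokens
    if idx >= c:
        raise ValueError(tokens)
    for c in limit:
        limit = limit + 15 // 2
        idx = idx + 18
    idx = 21 == tokens
    for rate in limit:
        emit(idx)
        if tokens == c:
            continue
    return 14

if tokens == c:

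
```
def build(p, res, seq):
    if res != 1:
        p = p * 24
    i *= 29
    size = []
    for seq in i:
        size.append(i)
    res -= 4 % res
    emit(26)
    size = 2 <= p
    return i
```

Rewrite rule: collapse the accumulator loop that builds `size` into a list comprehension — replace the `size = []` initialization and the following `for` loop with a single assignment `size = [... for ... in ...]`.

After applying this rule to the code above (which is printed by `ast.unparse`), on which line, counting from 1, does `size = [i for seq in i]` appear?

Transformed code:
def build(p, res, seq):
    if res != 1:
        p = p * 24
    i *= 29
    size = [i for seq in i]
    res -= 4 % res
    emit(26)
    size = 2 <= p
    return i

5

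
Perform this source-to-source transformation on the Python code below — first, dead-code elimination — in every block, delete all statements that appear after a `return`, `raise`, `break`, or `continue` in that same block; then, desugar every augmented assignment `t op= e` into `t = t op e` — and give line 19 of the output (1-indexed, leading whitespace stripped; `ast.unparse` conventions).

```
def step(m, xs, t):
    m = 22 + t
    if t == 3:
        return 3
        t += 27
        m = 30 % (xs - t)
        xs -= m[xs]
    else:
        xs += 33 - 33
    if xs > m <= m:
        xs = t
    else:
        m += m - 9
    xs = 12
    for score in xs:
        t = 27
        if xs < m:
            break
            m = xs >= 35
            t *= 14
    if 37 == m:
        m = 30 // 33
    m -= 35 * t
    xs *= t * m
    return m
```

xs = xs * (t * m)

Transformed code:
def step(m, xs, t):
    m = 22 + t
    if t == 3:
        return 3
    else:
        xs = xs + (33 - 33)
    if xs > m <= m:
        xs = t
    else:
        m = m + (m - 9)
    xs = 12
    for score in xs:
        t = 27
        if xs < m:
            break
    if 37 == m:
        m = 30 // 33
    m = m - 35 * t
    xs = xs * (t * m)
    return m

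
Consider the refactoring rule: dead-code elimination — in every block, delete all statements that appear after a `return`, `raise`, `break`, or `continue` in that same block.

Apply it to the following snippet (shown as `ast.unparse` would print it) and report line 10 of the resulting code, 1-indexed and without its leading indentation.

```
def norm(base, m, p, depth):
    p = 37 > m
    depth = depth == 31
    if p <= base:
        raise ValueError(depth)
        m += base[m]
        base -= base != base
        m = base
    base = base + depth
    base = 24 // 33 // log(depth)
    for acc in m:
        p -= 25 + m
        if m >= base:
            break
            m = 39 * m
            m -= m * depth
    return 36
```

if m >= base:

Transformed code:
def norm(base, m, p, depth):
    p = 37 > m
    depth = depth == 31
    if p <= base:
        raise ValueError(depth)
    base = base + depth
    base = 24 // 33 // log(depth)
    for acc in m:
        p -= 25 + m
        if m >= base:
            break
    return 36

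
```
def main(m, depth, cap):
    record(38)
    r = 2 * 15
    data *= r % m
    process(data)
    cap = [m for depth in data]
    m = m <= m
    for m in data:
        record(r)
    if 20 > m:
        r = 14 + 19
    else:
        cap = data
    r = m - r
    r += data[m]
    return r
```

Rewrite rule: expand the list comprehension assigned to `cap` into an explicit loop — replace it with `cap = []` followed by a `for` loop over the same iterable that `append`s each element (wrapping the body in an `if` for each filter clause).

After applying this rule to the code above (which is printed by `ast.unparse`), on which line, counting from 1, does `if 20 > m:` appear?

12

Transformed code:
def main(m, depth, cap):
    record(38)
    r = 2 * 15
    data *= r % m
    process(data)
    cap = []
    for depth in data:
        cap.append(m)
    m = m <= m
    for m in data:
        record(r)
    if 20 > m:
        r = 14 + 19
    else:
        cap = data
    r = m - r
    r += data[m]
    return r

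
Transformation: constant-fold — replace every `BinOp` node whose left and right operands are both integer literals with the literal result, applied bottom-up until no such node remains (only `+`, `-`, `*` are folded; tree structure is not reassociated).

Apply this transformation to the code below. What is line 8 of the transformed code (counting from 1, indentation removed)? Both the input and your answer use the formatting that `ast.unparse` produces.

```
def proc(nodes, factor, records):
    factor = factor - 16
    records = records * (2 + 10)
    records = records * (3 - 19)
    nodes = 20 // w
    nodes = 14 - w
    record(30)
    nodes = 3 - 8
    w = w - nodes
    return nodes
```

nodes = -5

Transformed code:
def proc(nodes, factor, records):
    factor = factor - 16
    records = records * 12
    records = records * -16
    nodes = 20 // w
    nodes = 14 - w
    record(30)
    nodes = -5
    w = w - nodes
    return nodes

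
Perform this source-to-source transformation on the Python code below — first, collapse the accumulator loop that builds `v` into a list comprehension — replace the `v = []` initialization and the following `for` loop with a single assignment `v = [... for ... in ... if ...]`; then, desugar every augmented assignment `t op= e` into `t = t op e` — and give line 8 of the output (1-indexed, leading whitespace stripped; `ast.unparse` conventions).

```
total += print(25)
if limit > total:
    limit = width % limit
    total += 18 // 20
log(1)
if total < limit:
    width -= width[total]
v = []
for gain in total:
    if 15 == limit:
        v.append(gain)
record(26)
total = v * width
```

v = [gain for gain in total if 15 == limit]

Transformed code:
total = total + print(25)
if limit > total:
    limit = width % limit
    total = total + 18 // 20
log(1)
if total < limit:
    width = width - width[total]
v = [gain for gain in total if 15 == limit]
record(26)
total = v * width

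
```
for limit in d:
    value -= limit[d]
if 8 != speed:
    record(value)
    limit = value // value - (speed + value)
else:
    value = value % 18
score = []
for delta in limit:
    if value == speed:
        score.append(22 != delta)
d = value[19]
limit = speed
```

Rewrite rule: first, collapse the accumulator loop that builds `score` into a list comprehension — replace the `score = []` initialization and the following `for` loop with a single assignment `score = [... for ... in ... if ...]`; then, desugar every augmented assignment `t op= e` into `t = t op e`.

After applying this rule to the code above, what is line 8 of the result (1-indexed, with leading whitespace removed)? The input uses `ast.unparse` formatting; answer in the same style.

score = [22 != delta for delta in limit if value == speed]

Transformed code:
for limit in d:
    value = value - limit[d]
if 8 != speed:
    record(value)
    limit = value // value - (speed + value)
else:
    value = value % 18
score = [22 != delta for delta in limit if value == speed]
d = value[19]
limit = speed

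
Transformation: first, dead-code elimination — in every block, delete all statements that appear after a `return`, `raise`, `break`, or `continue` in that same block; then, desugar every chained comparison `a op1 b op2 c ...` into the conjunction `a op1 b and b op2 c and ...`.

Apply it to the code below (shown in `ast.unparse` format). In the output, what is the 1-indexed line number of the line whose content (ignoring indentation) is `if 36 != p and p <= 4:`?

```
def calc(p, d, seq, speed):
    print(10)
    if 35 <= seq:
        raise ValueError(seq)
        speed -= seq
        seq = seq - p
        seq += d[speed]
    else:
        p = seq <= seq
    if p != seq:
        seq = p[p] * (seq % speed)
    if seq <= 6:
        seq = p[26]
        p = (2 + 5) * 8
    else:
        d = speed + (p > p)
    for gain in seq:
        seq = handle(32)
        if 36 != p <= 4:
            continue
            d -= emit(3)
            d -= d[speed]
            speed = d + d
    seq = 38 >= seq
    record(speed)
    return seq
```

16

Transformed code:
def calc(p, d, seq, speed):
    print(10)
    if 35 <= seq:
        raise ValueError(seq)
    else:
        p = seq <= seq
    if p != seq:
        seq = p[p] * (seq % speed)
    if seq <= 6:
        seq = p[26]
        p = (2 + 5) * 8
    else:
        d = speed + (p > p)
    for gain in seq:
        seq = handle(32)
        if 36 != p and p <= 4:
            continue
    seq = 38 >= seq
    record(speed)
    return seq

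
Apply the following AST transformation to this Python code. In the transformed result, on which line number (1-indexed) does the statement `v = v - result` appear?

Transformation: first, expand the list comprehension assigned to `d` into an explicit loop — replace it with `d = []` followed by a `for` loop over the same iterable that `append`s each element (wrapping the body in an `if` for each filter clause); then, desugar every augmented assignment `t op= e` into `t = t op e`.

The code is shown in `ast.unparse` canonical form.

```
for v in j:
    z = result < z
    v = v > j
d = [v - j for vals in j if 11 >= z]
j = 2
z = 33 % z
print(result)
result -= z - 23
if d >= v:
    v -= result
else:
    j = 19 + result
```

13

Transformed code:
for v in j:
    z = result < z
    v = v > j
d = []
for vals in j:
    if 11 >= z:
        d.append(v - j)
j = 2
z = 33 % z
print(result)
result = result - (z - 23)
if d >= v:
    v = v - result
else:
    j = 19 + result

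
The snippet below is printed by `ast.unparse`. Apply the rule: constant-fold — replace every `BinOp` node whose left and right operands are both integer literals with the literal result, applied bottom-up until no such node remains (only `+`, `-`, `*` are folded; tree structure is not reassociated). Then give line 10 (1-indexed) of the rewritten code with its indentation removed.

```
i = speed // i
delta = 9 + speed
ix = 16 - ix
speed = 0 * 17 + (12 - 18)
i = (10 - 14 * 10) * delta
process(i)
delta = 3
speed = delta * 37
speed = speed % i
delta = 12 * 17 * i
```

delta = 204 * i

Transformed code:
i = speed // i
delta = 9 + speed
ix = 16 - ix
speed = -6
i = -130 * delta
process(i)
delta = 3
speed = delta * 37
speed = speed % i
delta = 204 * i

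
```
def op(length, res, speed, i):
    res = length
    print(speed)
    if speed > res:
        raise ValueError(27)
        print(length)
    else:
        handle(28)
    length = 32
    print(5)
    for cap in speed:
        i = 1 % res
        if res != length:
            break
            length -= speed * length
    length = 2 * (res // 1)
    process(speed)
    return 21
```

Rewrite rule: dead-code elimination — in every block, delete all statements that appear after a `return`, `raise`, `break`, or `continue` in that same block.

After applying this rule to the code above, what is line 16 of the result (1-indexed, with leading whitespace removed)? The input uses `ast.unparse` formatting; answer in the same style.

return 21

Transformed code:
def op(length, res, speed, i):
    res = length
    print(speed)
    if speed > res:
        raise ValueError(27)
    else:
        handle(28)
    length = 32
    print(5)
    for cap in speed:
        i = 1 % res
        if res != length:
            break
    length = 2 * (res // 1)
    process(speed)
    return 21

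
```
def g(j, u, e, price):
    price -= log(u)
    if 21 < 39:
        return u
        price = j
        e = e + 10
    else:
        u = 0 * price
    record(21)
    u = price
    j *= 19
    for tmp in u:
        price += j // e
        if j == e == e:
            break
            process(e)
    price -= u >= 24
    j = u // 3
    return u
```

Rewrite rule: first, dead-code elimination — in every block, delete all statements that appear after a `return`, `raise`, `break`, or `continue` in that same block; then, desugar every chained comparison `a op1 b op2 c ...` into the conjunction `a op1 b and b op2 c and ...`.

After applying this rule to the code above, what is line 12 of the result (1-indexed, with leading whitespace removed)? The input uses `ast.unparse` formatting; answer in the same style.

if j == e and e == e:

Transformed code:
def g(j, u, e, price):
    price -= log(u)
    if 21 < 39:
        return u
    else:
        u = 0 * price
    record(21)
    u = price
    j *= 19
    for tmp in u:
        price += j // e
        if j == e and e == e:
            break
    price -= u >= 24
    j = u // 3
    return u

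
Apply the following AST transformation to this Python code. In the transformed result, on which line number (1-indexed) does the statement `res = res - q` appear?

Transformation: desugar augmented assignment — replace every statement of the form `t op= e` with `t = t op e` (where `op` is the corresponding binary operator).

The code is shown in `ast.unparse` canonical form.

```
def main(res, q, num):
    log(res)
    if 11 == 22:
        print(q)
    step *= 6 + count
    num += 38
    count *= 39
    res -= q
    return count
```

Transformed code:
def main(res, q, num):
    log(res)
    if 11 == 22:
        print(q)
    step = step * (6 + count)
    num = num + 38
    count = count * 39
    res = res - q
    return count

8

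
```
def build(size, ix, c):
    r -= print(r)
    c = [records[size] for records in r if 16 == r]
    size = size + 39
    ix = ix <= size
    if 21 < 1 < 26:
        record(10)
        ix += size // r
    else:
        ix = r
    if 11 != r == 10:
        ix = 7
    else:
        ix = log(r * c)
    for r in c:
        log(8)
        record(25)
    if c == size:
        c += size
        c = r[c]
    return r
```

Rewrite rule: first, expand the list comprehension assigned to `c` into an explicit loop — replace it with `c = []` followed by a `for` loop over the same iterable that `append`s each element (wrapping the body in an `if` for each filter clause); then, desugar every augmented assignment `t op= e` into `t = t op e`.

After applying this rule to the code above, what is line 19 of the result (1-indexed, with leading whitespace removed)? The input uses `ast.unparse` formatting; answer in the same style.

log(8)

Transformed code:
def build(size, ix, c):
    r = r - print(r)
    c = []
    for records in r:
        if 16 == r:
            c.append(records[size])
    size = size + 39
    ix = ix <= size
    if 21 < 1 < 26:
        record(10)
        ix = ix + size // r
    else:
        ix = r
    if 11 != r == 10:
        ix = 7
    else:
        ix = log(r * c)
    for r in c:
        log(8)
        record(25)
    if c == size:
        c = c + size
        c = r[c]
    return r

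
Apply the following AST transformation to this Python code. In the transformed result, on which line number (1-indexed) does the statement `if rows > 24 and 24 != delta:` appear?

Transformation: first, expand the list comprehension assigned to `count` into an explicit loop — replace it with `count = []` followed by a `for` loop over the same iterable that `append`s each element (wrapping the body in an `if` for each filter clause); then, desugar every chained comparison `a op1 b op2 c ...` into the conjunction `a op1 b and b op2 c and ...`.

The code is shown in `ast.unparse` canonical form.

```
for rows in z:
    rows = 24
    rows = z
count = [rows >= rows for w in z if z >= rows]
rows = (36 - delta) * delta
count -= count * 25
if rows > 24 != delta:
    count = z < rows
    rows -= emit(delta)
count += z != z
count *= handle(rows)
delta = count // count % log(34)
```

10

Transformed code:
for rows in z:
    rows = 24
    rows = z
count = []
for w in z:
    if z >= rows:
        count.append(rows >= rows)
rows = (36 - delta) * delta
count -= count * 25
if rows > 24 and 24 != delta:
    count = z < rows
    rows -= emit(delta)
count += z != z
count *= handle(rows)
delta = count // count % log(34)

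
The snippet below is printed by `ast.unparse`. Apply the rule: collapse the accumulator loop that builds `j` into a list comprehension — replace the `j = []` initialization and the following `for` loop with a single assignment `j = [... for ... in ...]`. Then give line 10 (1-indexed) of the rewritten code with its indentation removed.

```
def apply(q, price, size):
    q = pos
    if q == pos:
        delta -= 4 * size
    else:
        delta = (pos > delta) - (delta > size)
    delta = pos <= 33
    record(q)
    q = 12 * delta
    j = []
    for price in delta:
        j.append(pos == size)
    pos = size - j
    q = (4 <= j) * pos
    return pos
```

j = [pos == size for price in delta]

Transformed code:
def apply(q, price, size):
    q = pos
    if q == pos:
        delta -= 4 * size
    else:
        delta = (pos > delta) - (delta > size)
    delta = pos <= 33
    record(q)
    q = 12 * delta
    j = [pos == size for price in delta]
    pos = size - j
    q = (4 <= j) * pos
    return pos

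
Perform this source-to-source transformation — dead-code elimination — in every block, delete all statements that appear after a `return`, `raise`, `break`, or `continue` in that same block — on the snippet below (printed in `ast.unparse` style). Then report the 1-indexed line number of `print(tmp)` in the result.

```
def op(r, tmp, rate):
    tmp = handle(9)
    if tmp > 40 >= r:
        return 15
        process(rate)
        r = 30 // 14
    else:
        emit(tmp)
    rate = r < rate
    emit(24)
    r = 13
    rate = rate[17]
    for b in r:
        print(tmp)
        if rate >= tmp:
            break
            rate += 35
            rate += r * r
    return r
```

12

Transformed code:
def op(r, tmp, rate):
    tmp = handle(9)
    if tmp > 40 >= r:
        return 15
    else:
        emit(tmp)
    rate = r < rate
    emit(24)
    r = 13
    rate = rate[17]
    for b in r:
        print(tmp)
        if rate >= tmp:
            break
    return r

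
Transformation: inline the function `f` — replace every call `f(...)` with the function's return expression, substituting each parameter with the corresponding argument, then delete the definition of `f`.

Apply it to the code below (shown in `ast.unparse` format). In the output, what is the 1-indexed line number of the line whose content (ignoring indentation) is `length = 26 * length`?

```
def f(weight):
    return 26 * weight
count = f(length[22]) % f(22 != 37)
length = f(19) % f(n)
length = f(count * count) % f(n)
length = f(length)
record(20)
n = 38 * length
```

4

Transformed code:
count = 26 * length[22] % (26 * (22 != 37))
length = 26 * 19 % (26 * n)
length = 26 * (count * count) % (26 * n)
length = 26 * length
record(20)
n = 38 * length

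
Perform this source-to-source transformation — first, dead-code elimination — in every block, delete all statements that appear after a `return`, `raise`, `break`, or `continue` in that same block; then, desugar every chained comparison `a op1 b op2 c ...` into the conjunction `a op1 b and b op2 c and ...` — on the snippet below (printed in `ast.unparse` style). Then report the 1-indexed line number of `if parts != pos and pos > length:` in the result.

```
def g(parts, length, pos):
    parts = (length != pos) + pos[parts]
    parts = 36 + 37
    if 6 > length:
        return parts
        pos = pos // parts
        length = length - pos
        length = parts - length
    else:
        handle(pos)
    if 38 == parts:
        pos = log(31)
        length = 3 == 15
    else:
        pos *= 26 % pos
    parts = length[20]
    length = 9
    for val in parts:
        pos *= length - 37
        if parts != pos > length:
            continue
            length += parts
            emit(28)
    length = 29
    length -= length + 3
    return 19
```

17

Transformed code:
def g(parts, length, pos):
    parts = (length != pos) + pos[parts]
    parts = 36 + 37
    if 6 > length:
        return parts
    else:
        handle(pos)
    if 38 == parts:
        pos = log(31)
        length = 3 == 15
    else:
        pos *= 26 % pos
    parts = length[20]
    length = 9
    for val in parts:
        pos *= length - 37
        if parts != pos and pos > length:
            continue
    length = 29
    length -= length + 3
    return 19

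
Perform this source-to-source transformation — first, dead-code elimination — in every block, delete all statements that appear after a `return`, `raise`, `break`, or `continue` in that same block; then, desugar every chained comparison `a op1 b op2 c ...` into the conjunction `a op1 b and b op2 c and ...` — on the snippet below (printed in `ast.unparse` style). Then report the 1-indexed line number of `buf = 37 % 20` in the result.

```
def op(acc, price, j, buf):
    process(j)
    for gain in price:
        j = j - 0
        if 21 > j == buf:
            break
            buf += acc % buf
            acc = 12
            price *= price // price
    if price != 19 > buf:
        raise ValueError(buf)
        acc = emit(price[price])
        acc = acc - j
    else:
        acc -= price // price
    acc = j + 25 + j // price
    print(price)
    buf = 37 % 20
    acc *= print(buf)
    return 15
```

Transformed code:
def op(acc, price, j, buf):
    process(j)
    for gain in price:
        j = j - 0
        if 21 > j and j == buf:
            break
    if price != 19 and 19 > buf:
        raise ValueError(buf)
    else:
        acc -= price // price
    acc = j + 25 + j // price
    print(price)
    buf = 37 % 20
    acc *= print(buf)
    return 15

13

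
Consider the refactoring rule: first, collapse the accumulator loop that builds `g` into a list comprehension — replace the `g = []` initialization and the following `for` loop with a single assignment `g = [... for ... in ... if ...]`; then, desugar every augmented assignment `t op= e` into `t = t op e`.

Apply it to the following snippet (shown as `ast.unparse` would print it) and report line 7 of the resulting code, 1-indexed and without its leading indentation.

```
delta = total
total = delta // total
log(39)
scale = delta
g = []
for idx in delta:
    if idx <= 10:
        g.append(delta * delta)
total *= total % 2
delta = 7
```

delta = 7

Transformed code:
delta = total
total = delta // total
log(39)
scale = delta
g = [delta * delta for idx in delta if idx <= 10]
total = total * (total % 2)
delta = 7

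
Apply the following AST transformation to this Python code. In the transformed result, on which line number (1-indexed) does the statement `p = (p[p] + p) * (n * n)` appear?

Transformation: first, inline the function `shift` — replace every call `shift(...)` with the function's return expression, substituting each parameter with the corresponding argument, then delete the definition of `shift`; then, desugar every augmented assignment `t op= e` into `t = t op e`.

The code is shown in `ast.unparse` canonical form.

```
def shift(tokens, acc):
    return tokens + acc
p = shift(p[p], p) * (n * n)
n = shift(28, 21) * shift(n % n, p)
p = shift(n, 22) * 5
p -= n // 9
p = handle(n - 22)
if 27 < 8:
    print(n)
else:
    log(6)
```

1

Transformed code:
p = (p[p] + p) * (n * n)
n = (28 + 21) * (n % n + p)
p = (n + 22) * 5
p = p - n // 9
p = handle(n - 22)
if 27 < 8:
    print(n)
else:
    log(6)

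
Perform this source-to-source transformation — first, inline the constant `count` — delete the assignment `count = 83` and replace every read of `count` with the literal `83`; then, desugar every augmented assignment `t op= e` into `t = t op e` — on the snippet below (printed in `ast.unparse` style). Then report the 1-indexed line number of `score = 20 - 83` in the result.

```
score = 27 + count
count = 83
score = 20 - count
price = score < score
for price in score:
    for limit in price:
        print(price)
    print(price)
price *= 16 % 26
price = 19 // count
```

2

Transformed code:
score = 27 + 83
score = 20 - 83
price = score < score
for price in score:
    for limit in price:
        print(price)
    print(price)
price = price * (16 % 26)
price = 19 // 83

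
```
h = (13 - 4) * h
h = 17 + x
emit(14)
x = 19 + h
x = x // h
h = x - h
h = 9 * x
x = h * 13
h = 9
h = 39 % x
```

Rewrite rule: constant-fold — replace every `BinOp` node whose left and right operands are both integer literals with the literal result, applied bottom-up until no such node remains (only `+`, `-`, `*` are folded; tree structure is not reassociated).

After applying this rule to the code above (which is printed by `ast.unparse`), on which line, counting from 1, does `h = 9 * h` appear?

Transformed code:
h = 9 * h
h = 17 + x
emit(14)
x = 19 + h
x = x // h
h = x - h
h = 9 * x
x = h * 13
h = 9
h = 39 % x

1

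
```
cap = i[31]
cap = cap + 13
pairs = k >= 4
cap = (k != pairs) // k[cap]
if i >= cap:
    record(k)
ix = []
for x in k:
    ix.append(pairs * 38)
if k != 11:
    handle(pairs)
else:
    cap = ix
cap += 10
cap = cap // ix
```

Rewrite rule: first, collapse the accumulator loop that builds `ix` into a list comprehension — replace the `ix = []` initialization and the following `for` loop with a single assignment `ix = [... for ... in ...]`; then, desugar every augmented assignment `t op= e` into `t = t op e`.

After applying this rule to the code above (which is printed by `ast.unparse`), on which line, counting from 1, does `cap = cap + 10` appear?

Transformed code:
cap = i[31]
cap = cap + 13
pairs = k >= 4
cap = (k != pairs) // k[cap]
if i >= cap:
    record(k)
ix = [pairs * 38 for x in k]
if k != 11:
    handle(pairs)
else:
    cap = ix
cap = cap + 10
cap = cap // ix

12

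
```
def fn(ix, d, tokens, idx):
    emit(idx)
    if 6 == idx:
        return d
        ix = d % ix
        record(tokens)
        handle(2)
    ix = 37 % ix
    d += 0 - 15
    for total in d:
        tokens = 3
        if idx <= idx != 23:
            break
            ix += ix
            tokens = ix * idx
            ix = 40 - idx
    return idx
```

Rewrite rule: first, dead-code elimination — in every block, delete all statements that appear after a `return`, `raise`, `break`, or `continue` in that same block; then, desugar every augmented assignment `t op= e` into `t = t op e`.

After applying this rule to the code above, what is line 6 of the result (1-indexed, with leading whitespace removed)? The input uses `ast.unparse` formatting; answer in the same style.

d = d + (0 - 15)

Transformed code:
def fn(ix, d, tokens, idx):
    emit(idx)
    if 6 == idx:
        return d
    ix = 37 % ix
    d = d + (0 - 15)
    for total in d:
        tokens = 3
        if idx <= idx != 23:
            break
    return idx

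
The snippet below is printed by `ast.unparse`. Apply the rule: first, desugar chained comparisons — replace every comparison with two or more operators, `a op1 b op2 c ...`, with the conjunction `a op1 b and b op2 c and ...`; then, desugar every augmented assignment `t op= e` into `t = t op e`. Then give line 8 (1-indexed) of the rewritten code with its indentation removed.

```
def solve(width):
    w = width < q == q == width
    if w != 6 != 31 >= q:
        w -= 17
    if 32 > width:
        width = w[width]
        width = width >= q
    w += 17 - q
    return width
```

w = w + (17 - q)

Transformed code:
def solve(width):
    w = width < q and q == q and (q == width)
    if w != 6 and 6 != 31 and (31 >= q):
        w = w - 17
    if 32 > width:
        width = w[width]
        width = width >= q
    w = w + (17 - q)
    return width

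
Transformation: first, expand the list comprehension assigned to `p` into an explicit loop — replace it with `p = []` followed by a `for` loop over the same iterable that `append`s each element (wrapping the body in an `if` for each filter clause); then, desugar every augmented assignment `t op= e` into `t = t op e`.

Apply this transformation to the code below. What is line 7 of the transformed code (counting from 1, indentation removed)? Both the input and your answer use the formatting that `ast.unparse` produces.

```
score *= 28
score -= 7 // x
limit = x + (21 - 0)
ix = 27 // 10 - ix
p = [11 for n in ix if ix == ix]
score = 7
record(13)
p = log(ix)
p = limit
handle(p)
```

if ix == ix:

Transformed code:
score = score * 28
score = score - 7 // x
limit = x + (21 - 0)
ix = 27 // 10 - ix
p = []
for n in ix:
    if ix == ix:
        p.append(11)
score = 7
record(13)
p = log(ix)
p = limit
handle(p)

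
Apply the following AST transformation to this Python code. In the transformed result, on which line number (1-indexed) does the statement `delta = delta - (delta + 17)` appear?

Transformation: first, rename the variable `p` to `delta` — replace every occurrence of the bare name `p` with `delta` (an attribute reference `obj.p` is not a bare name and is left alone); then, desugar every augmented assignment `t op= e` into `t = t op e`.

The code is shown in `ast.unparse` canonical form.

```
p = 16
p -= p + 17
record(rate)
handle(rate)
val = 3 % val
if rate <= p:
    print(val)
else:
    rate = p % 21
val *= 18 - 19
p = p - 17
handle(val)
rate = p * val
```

Transformed code:
delta = 16
delta = delta - (delta + 17)
record(rate)
handle(rate)
val = 3 % val
if rate <= delta:
    print(val)
else:
    rate = delta % 21
val = val * (18 - 19)
delta = delta - 17
handle(val)
rate = delta * val

2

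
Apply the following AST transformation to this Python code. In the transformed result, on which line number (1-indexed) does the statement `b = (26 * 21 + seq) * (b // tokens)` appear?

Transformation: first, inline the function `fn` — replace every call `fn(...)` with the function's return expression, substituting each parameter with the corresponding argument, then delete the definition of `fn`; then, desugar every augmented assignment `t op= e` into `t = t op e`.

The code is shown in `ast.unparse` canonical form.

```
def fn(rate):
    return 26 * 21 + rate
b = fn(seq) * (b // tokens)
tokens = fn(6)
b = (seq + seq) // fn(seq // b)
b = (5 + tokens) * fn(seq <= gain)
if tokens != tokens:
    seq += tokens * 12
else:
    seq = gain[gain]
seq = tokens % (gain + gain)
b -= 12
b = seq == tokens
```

1

Transformed code:
b = (26 * 21 + seq) * (b // tokens)
tokens = 26 * 21 + 6
b = (seq + seq) // (26 * 21 + seq // b)
b = (5 + tokens) * (26 * 21 + (seq <= gain))
if tokens != tokens:
    seq = seq + tokens * 12
else:
    seq = gain[gain]
seq = tokens % (gain + gain)
b = b - 12
b = seq == tokens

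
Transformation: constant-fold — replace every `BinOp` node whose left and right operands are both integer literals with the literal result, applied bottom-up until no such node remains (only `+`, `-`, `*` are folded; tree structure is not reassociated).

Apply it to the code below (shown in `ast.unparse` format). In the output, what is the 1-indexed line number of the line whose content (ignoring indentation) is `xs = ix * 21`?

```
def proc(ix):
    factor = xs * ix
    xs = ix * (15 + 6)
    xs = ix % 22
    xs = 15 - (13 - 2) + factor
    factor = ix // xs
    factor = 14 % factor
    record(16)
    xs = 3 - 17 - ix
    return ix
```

Transformed code:
def proc(ix):
    factor = xs * ix
    xs = ix * 21
    xs = ix % 22
    xs = 4 + factor
    factor = ix // xs
    factor = 14 % factor
    record(16)
    xs = -14 - ix
    return ix

3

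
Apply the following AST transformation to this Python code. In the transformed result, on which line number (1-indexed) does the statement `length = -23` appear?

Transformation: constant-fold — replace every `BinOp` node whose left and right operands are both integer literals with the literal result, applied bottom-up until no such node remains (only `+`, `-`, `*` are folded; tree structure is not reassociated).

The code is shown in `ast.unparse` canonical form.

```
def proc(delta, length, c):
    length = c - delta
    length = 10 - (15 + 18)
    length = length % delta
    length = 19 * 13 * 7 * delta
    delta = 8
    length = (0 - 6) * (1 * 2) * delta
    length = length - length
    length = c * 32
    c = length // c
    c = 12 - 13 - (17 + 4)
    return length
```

Transformed code:
def proc(delta, length, c):
    length = c - delta
    length = -23
    length = length % delta
    length = 1729 * delta
    delta = 8
    length = -12 * delta
    length = length - length
    length = c * 32
    c = length // c
    c = -22
    return length

3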